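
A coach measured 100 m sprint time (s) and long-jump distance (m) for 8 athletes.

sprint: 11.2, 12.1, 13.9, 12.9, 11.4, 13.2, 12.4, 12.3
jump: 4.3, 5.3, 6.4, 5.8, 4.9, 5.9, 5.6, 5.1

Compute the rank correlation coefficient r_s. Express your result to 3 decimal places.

0.976

Rank sprint: 1, 3, 8, 6, 2, 7, 5, 4
Rank jump: 1, 4, 8, 6, 2, 7, 5, 3
d = rank(sprint) − rank(jump): 0, -1, 0, 0, 0, 0, 0, 1; Σd² = 2
ρ = 1 − 6Σd² / [n(n²−1)] = 1 − 6×2 / (8×63) = 1 − 12/504 ≈ 0.976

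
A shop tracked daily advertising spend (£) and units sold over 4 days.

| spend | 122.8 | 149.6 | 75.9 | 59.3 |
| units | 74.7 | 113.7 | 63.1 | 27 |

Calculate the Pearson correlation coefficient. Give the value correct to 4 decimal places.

n = 4, Σx = 407.6, Σy = 278.5, Σx² = 46737.3, Σy² = 23218.39, Σxy = 32573.07
nΣxy − ΣxΣy = 130292.28 − 113516.6 = 16775.68
nΣx² − (Σx)² = 186949.2 − 166137.76 = 20811.44; nΣy² − (Σy)² = 92873.56 − 77562.25 = 15311.31
r = 16775.68 / √(20811.44 × 15311.31) = 16775.68 / 17850.7818 ≈ 0.9398

0.9398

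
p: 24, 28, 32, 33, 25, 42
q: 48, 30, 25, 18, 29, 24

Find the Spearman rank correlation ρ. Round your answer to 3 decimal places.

Rank p: 1, 3, 4, 5, 2, 6
Rank q: 6, 5, 3, 1, 4, 2
d = rank(p) − rank(q): -5, -2, 1, 4, -2, 4; Σd² = 66
ρ = 1 − 6Σd² / [n(n²−1)] = 1 − 6×66 / (6×35) = 1 − 396/210 ≈ -0.886

-0.886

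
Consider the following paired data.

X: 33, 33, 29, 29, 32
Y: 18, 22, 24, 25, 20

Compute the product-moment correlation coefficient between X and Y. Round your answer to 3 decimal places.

-0.843

n = 5, ΣX = 156, ΣY = 109, ΣX² = 4884, ΣY² = 2409, ΣXY = 3381
nΣXY − ΣXΣY = 16905 − 17004 = -99
nΣX² − (ΣX)² = 24420 − 24336 = 84; nΣY² − (ΣY)² = 12045 − 11881 = 164
r = -99 / √(84 × 164) = -99 / 117.3712 ≈ -0.843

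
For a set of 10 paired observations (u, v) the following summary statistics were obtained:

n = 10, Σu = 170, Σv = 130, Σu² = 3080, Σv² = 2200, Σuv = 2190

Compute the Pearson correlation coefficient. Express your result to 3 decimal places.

r = (nΣuv − ΣuΣv) / √[(nΣu² − (Σu)²)(nΣv² − (Σv)²)]
Numerator: 10×2190 − 170×130 = -200
Denominator: √[(30800 − 28900)(22000 − 16900)] = √[1900 × 5100] = 3112.8765
r = -200 / 3112.8765 ≈ -0.064

-0.064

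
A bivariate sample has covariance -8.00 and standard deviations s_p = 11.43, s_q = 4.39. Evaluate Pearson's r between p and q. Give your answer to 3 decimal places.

r = Cov(p,q) / (s_p · s_q) = -8.00 / (11.43 × 4.39)
  = -8.00 / 50.1777 ≈ -0.159

-0.159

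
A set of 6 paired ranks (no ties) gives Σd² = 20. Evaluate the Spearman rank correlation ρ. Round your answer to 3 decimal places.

0.429

ρ = 1 − 6Σd² / [n(n²−1)] = 1 − 6×20 / (6×35)
  = 1 − 120/210 = 1 − 0.5714 ≈ 0.429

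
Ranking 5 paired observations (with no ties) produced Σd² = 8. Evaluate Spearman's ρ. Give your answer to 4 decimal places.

ρ = 1 − 6Σd² / [n(n²−1)] = 1 − 6×8 / (5×24)
  = 1 − 48/120 = 1 − 0.40000 ≈ 0.6000

0.6000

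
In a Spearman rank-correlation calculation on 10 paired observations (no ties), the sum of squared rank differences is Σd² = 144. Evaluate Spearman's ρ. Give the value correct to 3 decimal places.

0.127

ρ = 1 − 6Σd² / [n(n²−1)] = 1 − 6×144 / (10×99)
  = 1 − 864/990 = 1 − 0.8727 ≈ 0.127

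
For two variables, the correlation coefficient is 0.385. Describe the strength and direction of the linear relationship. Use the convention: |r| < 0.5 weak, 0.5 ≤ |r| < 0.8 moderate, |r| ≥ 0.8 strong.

weak positive

r = 0.385 > 0 so the relationship is positive.
|r| = 0.385, which falls in the weak range.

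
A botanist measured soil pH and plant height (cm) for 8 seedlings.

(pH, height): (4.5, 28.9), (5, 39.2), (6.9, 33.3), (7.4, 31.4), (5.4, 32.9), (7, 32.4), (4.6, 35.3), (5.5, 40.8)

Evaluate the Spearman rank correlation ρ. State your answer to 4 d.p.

-0.1190

Rank pH: 1, 3, 6, 8, 4, 7, 2, 5
Rank height: 1, 7, 5, 2, 4, 3, 6, 8
d = rank(pH) − rank(height): 0, -4, 1, 6, 0, 4, -4, -3; Σd² = 94
ρ = 1 − 6Σd² / [n(n²−1)] = 1 − 6×94 / (8×63) = 1 − 564/504 ≈ -0.1190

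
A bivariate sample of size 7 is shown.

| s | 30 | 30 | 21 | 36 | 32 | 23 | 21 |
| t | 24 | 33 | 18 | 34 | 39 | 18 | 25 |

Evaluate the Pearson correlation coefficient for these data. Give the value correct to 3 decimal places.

n = 7, Σs = 193, Σt = 191, Σs² = 5531, Σt² = 5615, Σst = 5499
nΣst − ΣsΣt = 38493 − 36863 = 1630
nΣs² − (Σs)² = 38717 − 37249 = 1468; nΣt² − (Σt)² = 39305 − 36481 = 2824
r = 1630 / √(1468 × 2824) = 1630 / 2036.0825 ≈ 0.801

0.801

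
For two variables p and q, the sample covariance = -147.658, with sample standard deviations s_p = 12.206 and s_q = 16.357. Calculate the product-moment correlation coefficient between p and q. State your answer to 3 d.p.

-0.740

r = Cov(p,q) / (s_p · s_q) = -147.658 / (12.206 × 16.357)
  = -147.658 / 199.6535 ≈ -0.740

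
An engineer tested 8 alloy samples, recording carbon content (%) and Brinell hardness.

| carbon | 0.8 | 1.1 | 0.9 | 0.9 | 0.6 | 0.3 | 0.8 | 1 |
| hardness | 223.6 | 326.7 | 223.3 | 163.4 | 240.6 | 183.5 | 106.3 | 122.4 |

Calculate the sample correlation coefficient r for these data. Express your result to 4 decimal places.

0.1711

n = 8, Σx = 6.4, Σy = 1589.8, Σx² = 5.56, Σy² = 351134.36, Σxy = 1293.13
nΣxy − ΣxΣy = 10345.04 − 10174.72 = 170.32
nΣx² − (Σx)² = 44.48 − 40.96 = 3.52; nΣy² − (Σy)² = 2809074.88 − 2527464.04 = 281610.84
r = 170.32 / √(3.52 × 281610.84) = 170.32 / 995.6255 ≈ 0.1711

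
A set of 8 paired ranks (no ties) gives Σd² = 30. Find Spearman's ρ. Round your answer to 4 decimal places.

0.6429

ρ = 1 − 6Σd² / [n(n²−1)] = 1 − 6×30 / (8×63)
  = 1 − 180/504 = 1 − 0.35714 ≈ 0.6429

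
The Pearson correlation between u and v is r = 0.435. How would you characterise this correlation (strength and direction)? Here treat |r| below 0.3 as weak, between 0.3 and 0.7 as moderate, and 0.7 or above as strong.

moderate positive

r = 0.435 > 0 so the relationship is positive.
|r| = 0.435, which falls in the moderate range.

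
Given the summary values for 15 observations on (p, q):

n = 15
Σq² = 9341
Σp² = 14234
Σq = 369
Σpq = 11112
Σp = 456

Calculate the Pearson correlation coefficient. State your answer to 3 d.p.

-0.337

r = (nΣpq − ΣpΣq) / √[(nΣp² − (Σp)²)(nΣq² − (Σq)²)]
Numerator: 15×11112 − 456×369 = -1584
Denominator: √[(213510 − 207936)(140115 − 136161)] = √[5574 × 3954] = 4694.6348
r = -1584 / 4694.6348 ≈ -0.337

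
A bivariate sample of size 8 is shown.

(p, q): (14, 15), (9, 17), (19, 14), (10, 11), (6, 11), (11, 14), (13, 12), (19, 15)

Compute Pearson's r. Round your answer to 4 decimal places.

0.3454

n = 8, Σp = 101, Σq = 109, Σp² = 1425, Σq² = 1517, Σpq = 1400
nΣpq − ΣpΣq = 11200 − 11009 = 191
nΣp² − (Σp)² = 11400 − 10201 = 1199; nΣq² − (Σq)² = 12136 − 11881 = 255
r = 191 / √(1199 × 255) = 191 / 552.9421 ≈ 0.3454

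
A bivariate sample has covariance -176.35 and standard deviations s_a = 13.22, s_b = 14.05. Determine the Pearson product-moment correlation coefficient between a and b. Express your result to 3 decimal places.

r = Cov(a,b) / (s_a · s_b) = -176.35 / (13.22 × 14.05)
  = -176.35 / 185.7410 ≈ -0.949

-0.949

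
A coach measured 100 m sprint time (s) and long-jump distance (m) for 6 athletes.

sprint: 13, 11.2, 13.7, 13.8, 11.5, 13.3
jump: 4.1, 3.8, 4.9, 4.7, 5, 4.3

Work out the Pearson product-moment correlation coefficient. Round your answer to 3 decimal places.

0.313

n = 6, Σx = 76.5, Σy = 26.8, Σx² = 981.71, Σy² = 120.84, Σxy = 342.54
nΣxy − ΣxΣy = 2055.24 − 2050.2 = 5.04
nΣx² − (Σx)² = 5890.26 − 5852.25 = 38.01; nΣy² − (Σy)² = 725.04 − 718.24 = 6.8
r = 5.04 / √(38.01 × 6.8) = 5.04 / 16.0769 ≈ 0.313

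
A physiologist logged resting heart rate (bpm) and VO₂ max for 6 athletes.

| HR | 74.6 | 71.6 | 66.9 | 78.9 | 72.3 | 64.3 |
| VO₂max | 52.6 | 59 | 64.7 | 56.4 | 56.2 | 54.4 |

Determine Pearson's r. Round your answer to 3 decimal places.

n = 6, Σx = 428.6, Σy = 343.3, Σx² = 30754.32, Σy² = 19732.61, Σxy = 24487.93
nΣxy − ΣxΣy = 146927.58 − 147138.38 = -210.8
nΣx² − (Σx)² = 184525.92 − 183697.96 = 827.96; nΣy² − (Σy)² = 118395.66 − 117854.89 = 540.77
r = -210.8 / √(827.96 × 540.77) = -210.8 / 669.1307 ≈ -0.315

-0.315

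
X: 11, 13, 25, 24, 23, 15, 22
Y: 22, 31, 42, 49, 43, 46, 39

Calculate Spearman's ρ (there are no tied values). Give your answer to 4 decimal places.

0.6429

Rank X: 1, 2, 7, 6, 5, 3, 4
Rank Y: 1, 2, 4, 7, 5, 6, 3
d = rank(X) − rank(Y): 0, 0, 3, -1, 0, -3, 1; Σd² = 20
ρ = 1 − 6Σd² / [n(n²−1)] = 1 − 6×20 / (7×48) = 1 − 120/336 ≈ 0.6429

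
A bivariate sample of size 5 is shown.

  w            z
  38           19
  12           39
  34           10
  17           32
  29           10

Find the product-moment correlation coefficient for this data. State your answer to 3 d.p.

n = 5, Σw = 130, Σz = 110, Σw² = 3874, Σz² = 3106, Σwz = 2364
nΣwz − ΣwΣz = 11820 − 14300 = -2480
nΣw² − (Σw)² = 19370 − 16900 = 2470; nΣz² − (Σz)² = 15530 − 12100 = 3430
r = -2480 / √(2470 × 3430) = -2480 / 2910.6872 ≈ -0.852

-0.852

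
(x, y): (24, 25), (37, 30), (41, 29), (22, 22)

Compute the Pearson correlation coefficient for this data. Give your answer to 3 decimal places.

n = 4, Σx = 124, Σy = 106, Σx² = 4110, Σy² = 2850, Σxy = 3383
nΣxy − ΣxΣy = 13532 − 13144 = 388
nΣx² − (Σx)² = 16440 − 15376 = 1064; nΣy² − (Σy)² = 11400 − 11236 = 164
r = 388 / √(1064 × 164) = 388 / 417.7272 ≈ 0.929

0.929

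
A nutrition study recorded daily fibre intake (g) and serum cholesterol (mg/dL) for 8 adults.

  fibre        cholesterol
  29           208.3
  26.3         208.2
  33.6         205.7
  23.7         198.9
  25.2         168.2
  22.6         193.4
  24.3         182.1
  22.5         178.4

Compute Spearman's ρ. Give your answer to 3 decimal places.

0.619

Rank fibre: 7, 6, 8, 3, 5, 2, 4, 1
Rank cholesterol: 8, 7, 6, 5, 1, 4, 3, 2
d = rank(fibre) − rank(cholesterol): -1, -1, 2, -2, 4, -2, 1, -1; Σd² = 32
ρ = 1 − 6Σd² / [n(n²−1)] = 1 − 6×32 / (8×63) = 1 − 192/504 ≈ 0.619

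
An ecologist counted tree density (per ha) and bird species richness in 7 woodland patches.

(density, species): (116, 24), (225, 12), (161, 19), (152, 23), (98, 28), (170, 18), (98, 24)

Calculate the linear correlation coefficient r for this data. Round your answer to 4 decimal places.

n = 7, Σx = 1020, Σy = 148, Σx² = 161214, Σy² = 3294, Σxy = 20195
nΣxy − ΣxΣy = 141365 − 150960 = -9595
nΣx² − (Σx)² = 1128498 − 1040400 = 88098; nΣy² − (Σy)² = 23058 − 21904 = 1154
r = -9595 / √(88098 × 1154) = -9595 / 10082.9109 ≈ -0.9516

-0.9516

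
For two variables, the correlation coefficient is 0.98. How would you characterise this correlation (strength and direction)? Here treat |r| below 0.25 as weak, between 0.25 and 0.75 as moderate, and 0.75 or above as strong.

r = 0.98 > 0 so the relationship is positive.
|r| = 0.98, which falls in the strong range.

strong positive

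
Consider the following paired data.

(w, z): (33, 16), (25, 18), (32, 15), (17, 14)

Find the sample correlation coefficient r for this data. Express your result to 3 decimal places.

n = 4, Σw = 107, Σz = 63, Σw² = 3027, Σz² = 1001, Σwz = 1696
nΣwz − ΣwΣz = 6784 − 6741 = 43
nΣw² − (Σw)² = 12108 − 11449 = 659; nΣz² − (Σz)² = 4004 − 3969 = 35
r = 43 / √(659 × 35) = 43 / 151.8717 ≈ 0.283

0.283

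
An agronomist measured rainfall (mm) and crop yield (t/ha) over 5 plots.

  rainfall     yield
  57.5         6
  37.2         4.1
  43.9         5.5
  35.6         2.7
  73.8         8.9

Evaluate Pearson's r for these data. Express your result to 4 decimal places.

n = 5, Σx = 248, Σy = 27.2, Σx² = 13331.1, Σy² = 169.56, Σxy = 1491.91
nΣxy − ΣxΣy = 7459.55 − 6745.6 = 713.95
nΣx² − (Σx)² = 66655.5 − 61504 = 5151.5; nΣy² − (Σy)² = 847.8 − 739.84 = 107.96
r = 713.95 / √(5151.5 × 107.96) = 713.95 / 745.7586 ≈ 0.9573

0.9573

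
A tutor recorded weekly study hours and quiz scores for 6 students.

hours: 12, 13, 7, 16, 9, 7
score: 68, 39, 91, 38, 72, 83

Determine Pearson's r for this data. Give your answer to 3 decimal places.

n = 6, Σx = 64, Σy = 391, Σx² = 748, Σy² = 27943, Σxy = 3797
nΣxy − ΣxΣy = 22782 − 25024 = -2242
nΣx² − (Σx)² = 4488 − 4096 = 392; nΣy² − (Σy)² = 167658 − 152881 = 14777
r = -2242 / √(392 × 14777) = -2242 / 2406.7788 ≈ -0.932

-0.932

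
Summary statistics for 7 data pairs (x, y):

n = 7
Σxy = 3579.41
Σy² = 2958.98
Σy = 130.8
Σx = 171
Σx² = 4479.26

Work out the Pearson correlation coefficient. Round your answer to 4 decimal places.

r = (nΣxy − ΣxΣy) / √[(nΣx² − (Σx)²)(nΣy² − (Σy)²)]
Numerator: 7×3579.41 − 171×130.8 = 2689.07
Denominator: √[(31354.82 − 29241)(20712.86 − 17108.64)] = √[2113.82 × 3604.22] = 2760.1943
r = 2689.07 / 2760.1943 ≈ 0.9742

0.9742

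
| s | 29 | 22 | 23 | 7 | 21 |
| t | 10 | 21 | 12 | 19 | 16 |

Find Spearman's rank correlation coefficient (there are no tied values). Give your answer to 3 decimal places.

-0.700

Rank s: 5, 3, 4, 1, 2
Rank t: 1, 5, 2, 4, 3
d = rank(s) − rank(t): 4, -2, 2, -3, -1; Σd² = 34
ρ = 1 − 6Σd² / [n(n²−1)] = 1 − 6×34 / (5×24) = 1 − 204/120 ≈ -0.700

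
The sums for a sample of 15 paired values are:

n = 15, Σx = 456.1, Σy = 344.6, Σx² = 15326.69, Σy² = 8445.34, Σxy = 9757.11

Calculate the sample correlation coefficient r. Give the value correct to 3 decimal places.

-0.821

r = (nΣxy − ΣxΣy) / √[(nΣx² − (Σx)²)(nΣy² − (Σy)²)]
Numerator: 15×9757.11 − 456.1×344.6 = -10815.41
Denominator: √[(229900.35 − 208027.21)(126680.1 − 118749.16)] = √[21873.14 × 7930.94] = 13170.9742
r = -10815.41 / 13170.9742 ≈ -0.821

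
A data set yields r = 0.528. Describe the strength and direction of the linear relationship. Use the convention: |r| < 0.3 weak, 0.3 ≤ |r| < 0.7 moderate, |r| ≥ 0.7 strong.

moderate positive

r = 0.528 > 0 so the relationship is positive.
|r| = 0.528, which falls in the moderate range.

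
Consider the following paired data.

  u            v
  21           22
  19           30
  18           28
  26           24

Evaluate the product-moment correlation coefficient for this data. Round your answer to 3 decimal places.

-0.616

n = 4, Σu = 84, Σv = 104, Σu² = 1802, Σv² = 2744, Σuv = 2160
nΣuv − ΣuΣv = 8640 − 8736 = -96
nΣu² − (Σu)² = 7208 − 7056 = 152; nΣv² − (Σv)² = 10976 − 10816 = 160
r = -96 / √(152 × 160) = -96 / 155.9487 ≈ -0.616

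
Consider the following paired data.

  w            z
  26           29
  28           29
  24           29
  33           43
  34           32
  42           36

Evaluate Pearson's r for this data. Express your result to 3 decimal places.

n = 6, Σw = 187, Σz = 198, Σw² = 6045, Σz² = 6692, Σwz = 6281
nΣwz − ΣwΣz = 37686 − 37026 = 660
nΣw² − (Σw)² = 36270 − 34969 = 1301; nΣz² − (Σz)² = 40152 − 39204 = 948
r = 660 / √(1301 × 948) = 660 / 1110.5620 ≈ 0.594

0.594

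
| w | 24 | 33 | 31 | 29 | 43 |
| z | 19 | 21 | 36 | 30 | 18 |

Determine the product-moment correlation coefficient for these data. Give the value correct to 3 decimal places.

-0.268

n = 5, Σw = 160, Σz = 124, Σw² = 5316, Σz² = 3322, Σwz = 3909
nΣwz − ΣwΣz = 19545 − 19840 = -295
nΣw² − (Σw)² = 26580 − 25600 = 980; nΣz² − (Σz)² = 16610 − 15376 = 1234
r = -295 / √(980 × 1234) = -295 / 1099.6909 ≈ -0.268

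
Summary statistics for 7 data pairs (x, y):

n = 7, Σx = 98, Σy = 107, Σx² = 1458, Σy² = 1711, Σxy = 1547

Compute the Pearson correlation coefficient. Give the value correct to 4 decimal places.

0.6084

r = (nΣxy − ΣxΣy) / √[(nΣx² − (Σx)²)(nΣy² − (Σy)²)]
Numerator: 7×1547 − 98×107 = 343
Denominator: √[(10206 − 9604)(11977 − 11449)] = √[602 × 528] = 563.7872
r = 343 / 563.7872 ≈ 0.6084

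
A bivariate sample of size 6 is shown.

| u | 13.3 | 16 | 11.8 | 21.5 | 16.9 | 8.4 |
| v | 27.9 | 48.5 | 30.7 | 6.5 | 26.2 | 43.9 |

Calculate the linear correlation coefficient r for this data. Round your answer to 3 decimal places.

-0.684

n = 6, Σu = 87.9, Σv = 183.7, Σu² = 1390.55, Σv² = 6729.05, Σuv = 2460.62
nΣuv − ΣuΣv = 14763.72 − 16147.23 = -1383.51
nΣu² − (Σu)² = 8343.3 − 7726.41 = 616.89; nΣv² − (Σv)² = 40374.3 − 33745.69 = 6628.61
r = -1383.51 / √(616.89 × 6628.61) = -1383.51 / 2022.1581 ≈ -0.684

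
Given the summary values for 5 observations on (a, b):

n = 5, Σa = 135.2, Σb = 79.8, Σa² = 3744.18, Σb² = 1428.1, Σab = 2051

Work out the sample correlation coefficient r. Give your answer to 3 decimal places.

r = (nΣab − ΣaΣb) / √[(nΣa² − (Σa)²)(nΣb² − (Σb)²)]
Numerator: 5×2051 − 135.2×79.8 = -533.96
Denominator: √[(18720.9 − 18279.04)(7140.5 − 6368.04)] = √[441.86 × 772.46] = 584.2253
r = -533.96 / 584.2253 ≈ -0.914

-0.914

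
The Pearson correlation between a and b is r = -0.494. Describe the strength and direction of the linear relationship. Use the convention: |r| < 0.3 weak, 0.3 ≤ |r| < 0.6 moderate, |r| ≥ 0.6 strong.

r = -0.494 < 0 so the relationship is negative.
|r| = 0.494, which falls in the moderate range.

moderate negative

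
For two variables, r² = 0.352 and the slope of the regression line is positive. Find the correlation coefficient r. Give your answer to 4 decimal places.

0.5933

|r| = √0.352 = 0.5933
The association is positive, so r = 0.5933.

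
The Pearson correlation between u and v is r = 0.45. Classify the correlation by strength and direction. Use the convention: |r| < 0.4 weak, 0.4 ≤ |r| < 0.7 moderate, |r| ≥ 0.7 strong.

r = 0.45 > 0 so the relationship is positive.
|r| = 0.45, which falls in the moderate range.

moderate positive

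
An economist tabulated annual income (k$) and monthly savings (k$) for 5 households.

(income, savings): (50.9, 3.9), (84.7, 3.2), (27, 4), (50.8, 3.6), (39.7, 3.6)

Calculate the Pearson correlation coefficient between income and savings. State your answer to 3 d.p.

-0.857

n = 5, Σx = 253.1, Σy = 18.3, Σx² = 14650.63, Σy² = 67.37, Σxy = 903.35
nΣxy − ΣxΣy = 4516.75 − 4631.73 = -114.98
nΣx² − (Σx)² = 73253.15 − 64059.61 = 9193.54; nΣy² − (Σy)² = 336.85 − 334.89 = 1.96
r = -114.98 / √(9193.54 × 1.96) = -114.98 / 134.2361 ≈ -0.857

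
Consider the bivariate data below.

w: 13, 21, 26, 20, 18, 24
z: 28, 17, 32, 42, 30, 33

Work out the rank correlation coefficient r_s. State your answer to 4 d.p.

0.3143

Rank w: 1, 4, 6, 3, 2, 5
Rank z: 2, 1, 4, 6, 3, 5
d = rank(w) − rank(z): -1, 3, 2, -3, -1, 0; Σd² = 24
ρ = 1 − 6Σd² / [n(n²−1)] = 1 − 6×24 / (6×35) = 1 − 144/210 ≈ 0.3143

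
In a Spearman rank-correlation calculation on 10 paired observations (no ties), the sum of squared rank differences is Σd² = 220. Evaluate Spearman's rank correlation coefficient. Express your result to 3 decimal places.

ρ = 1 − 6Σd² / [n(n²−1)] = 1 − 6×220 / (10×99)
  = 1 − 1320/990 = 1 − 1.3333 ≈ -0.333

-0.333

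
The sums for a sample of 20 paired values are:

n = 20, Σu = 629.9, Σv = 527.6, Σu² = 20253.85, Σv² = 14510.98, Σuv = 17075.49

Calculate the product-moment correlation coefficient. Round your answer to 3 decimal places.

0.925

r = (nΣuv − ΣuΣv) / √[(nΣu² − (Σu)²)(nΣv² − (Σv)²)]
Numerator: 20×17075.49 − 629.9×527.6 = 9174.56
Denominator: √[(405077 − 396774.01)(290219.6 − 278361.76)] = √[8302.99 × 11857.84] = 9922.4758
r = 9174.56 / 9922.4758 ≈ 0.925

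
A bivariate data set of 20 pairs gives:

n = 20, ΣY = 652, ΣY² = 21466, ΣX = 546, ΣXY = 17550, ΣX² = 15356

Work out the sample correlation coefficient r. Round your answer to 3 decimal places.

r = (nΣXY − ΣXΣY) / √[(nΣX² − (ΣX)²)(nΣY² − (ΣY)²)]
Numerator: 20×17550 − 546×652 = -4992
Denominator: √[(307120 − 298116)(429320 − 425104)] = √[9004 × 4216] = 6161.2388
r = -4992 / 6161.2388 ≈ -0.810

-0.810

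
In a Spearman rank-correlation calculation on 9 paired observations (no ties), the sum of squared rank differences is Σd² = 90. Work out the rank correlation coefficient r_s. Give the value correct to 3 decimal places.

0.250

ρ = 1 − 6Σd² / [n(n²−1)] = 1 − 6×90 / (9×80)
  = 1 − 540/720 = 1 − 0.7500 ≈ 0.250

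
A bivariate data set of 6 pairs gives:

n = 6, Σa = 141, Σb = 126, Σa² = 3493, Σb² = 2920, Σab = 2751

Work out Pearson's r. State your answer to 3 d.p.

r = (nΣab − ΣaΣb) / √[(nΣa² − (Σa)²)(nΣb² − (Σb)²)]
Numerator: 6×2751 − 141×126 = -1260
Denominator: √[(20958 − 19881)(17520 − 15876)] = √[1077 × 1644] = 1330.6344
r = -1260 / 1330.6344 ≈ -0.947

-0.947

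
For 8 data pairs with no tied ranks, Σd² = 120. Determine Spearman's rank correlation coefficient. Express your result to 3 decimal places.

-0.429

ρ = 1 − 6Σd² / [n(n²−1)] = 1 − 6×120 / (8×63)
  = 1 − 720/504 = 1 − 1.4286 ≈ -0.429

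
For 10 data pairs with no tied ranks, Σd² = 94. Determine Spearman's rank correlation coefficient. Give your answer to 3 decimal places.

ρ = 1 − 6Σd² / [n(n²−1)] = 1 − 6×94 / (10×99)
  = 1 − 564/990 = 1 − 0.5697 ≈ 0.430

0.430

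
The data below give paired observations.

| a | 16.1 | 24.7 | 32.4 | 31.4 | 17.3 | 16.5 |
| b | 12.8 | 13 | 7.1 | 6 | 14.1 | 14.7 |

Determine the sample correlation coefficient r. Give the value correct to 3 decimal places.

-0.917

n = 6, Σa = 138.4, Σb = 67.7, Σa² = 3476.56, Σb² = 834.15, Σab = 1432.1
nΣab − ΣaΣb = 8592.6 − 9369.68 = -777.08
nΣa² − (Σa)² = 20859.36 − 19154.56 = 1704.8; nΣb² − (Σb)² = 5004.9 − 4583.29 = 421.61
r = -777.08 / √(1704.8 × 421.61) = -777.08 / 847.7976 ≈ -0.917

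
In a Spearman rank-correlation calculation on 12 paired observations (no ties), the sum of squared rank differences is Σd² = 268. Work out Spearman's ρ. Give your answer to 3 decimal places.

ρ = 1 − 6Σd² / [n(n²−1)] = 1 − 6×268 / (12×143)
  = 1 − 1608/1716 = 1 − 0.9371 ≈ 0.063

0.063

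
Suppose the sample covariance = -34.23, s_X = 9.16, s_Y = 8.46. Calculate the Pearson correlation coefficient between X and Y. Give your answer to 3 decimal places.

r = Cov(X,Y) / (s_X · s_Y) = -34.23 / (9.16 × 8.46)
  = -34.23 / 77.4936 ≈ -0.442

-0.442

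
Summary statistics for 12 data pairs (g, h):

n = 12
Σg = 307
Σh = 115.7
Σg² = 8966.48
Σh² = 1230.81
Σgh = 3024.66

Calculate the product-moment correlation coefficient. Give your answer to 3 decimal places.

r = (nΣgh − ΣgΣh) / √[(nΣg² − (Σg)²)(nΣh² − (Σh)²)]
Numerator: 12×3024.66 − 307×115.7 = 776.02
Denominator: √[(107597.76 − 94249)(14769.72 − 13386.49)] = √[13348.76 × 1383.23] = 4297.0228
r = 776.02 / 4297.0228 ≈ 0.181

0.181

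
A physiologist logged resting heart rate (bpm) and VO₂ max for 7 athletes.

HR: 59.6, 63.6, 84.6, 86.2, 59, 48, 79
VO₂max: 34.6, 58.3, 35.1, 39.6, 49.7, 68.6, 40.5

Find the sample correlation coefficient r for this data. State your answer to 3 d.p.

-0.709

n = 7, Σx = 480, Σy = 326.4, Σx² = 34210.72, Σy² = 16212.52, Σxy = 21577.62
nΣxy − ΣxΣy = 151043.34 − 156672 = -5628.66
nΣx² − (Σx)² = 239475.04 − 230400 = 9075.04; nΣy² − (Σy)² = 113487.64 − 106536.96 = 6950.68
r = -5628.66 / √(9075.04 × 6950.68) = -5628.66 / 7942.1470 ≈ -0.709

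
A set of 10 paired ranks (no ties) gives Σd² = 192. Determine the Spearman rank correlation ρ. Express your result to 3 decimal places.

-0.164

ρ = 1 − 6Σd² / [n(n²−1)] = 1 − 6×192 / (10×99)
  = 1 − 1152/990 = 1 − 1.1636 ≈ -0.164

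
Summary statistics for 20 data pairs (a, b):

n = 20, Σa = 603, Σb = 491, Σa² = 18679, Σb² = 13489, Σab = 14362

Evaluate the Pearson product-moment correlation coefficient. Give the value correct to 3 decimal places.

-0.522

r = (nΣab − ΣaΣb) / √[(nΣa² − (Σa)²)(nΣb² − (Σb)²)]
Numerator: 20×14362 − 603×491 = -8833
Denominator: √[(373580 − 363609)(269780 − 241081)] = √[9971 × 28699] = 16916.1972
r = -8833 / 16916.1972 ≈ -0.522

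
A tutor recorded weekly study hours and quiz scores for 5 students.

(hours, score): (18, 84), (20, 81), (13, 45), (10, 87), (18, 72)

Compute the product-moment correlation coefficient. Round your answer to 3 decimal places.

n = 5, Σx = 79, Σy = 369, Σx² = 1317, Σy² = 28395, Σxy = 5883
nΣxy − ΣxΣy = 29415 − 29151 = 264
nΣx² − (Σx)² = 6585 − 6241 = 344; nΣy² − (Σy)² = 141975 − 136161 = 5814
r = 264 / √(344 × 5814) = 264 / 1414.2192 ≈ 0.187

0.187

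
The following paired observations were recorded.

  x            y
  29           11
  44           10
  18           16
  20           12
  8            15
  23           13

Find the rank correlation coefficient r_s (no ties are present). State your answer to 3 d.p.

Rank x: 5, 6, 2, 3, 1, 4
Rank y: 2, 1, 6, 3, 5, 4
d = rank(x) − rank(y): 3, 5, -4, 0, -4, 0; Σd² = 66
ρ = 1 − 6Σd² / [n(n²−1)] = 1 − 6×66 / (6×35) = 1 − 396/210 ≈ -0.886

-0.886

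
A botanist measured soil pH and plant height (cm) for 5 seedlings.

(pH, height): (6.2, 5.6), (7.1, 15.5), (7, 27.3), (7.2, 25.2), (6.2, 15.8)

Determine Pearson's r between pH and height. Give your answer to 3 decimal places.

0.733

n = 5, Σx = 33.7, Σy = 89.4, Σx² = 228.13, Σy² = 1901.58, Σxy = 615.27
nΣxy − ΣxΣy = 3076.35 − 3012.78 = 63.57
nΣx² − (Σx)² = 1140.65 − 1135.69 = 4.96; nΣy² − (Σy)² = 9507.9 − 7992.36 = 1515.54
r = 63.57 / √(4.96 × 1515.54) = 63.57 / 86.7011 ≈ 0.733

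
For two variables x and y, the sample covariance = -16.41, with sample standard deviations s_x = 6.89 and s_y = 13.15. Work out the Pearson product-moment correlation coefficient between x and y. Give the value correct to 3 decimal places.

r = Cov(x,y) / (s_x · s_y) = -16.41 / (6.89 × 13.15)
  = -16.41 / 90.6035 ≈ -0.181

-0.181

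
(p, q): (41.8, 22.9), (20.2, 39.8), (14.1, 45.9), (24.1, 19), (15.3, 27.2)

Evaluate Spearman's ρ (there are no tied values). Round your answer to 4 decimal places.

-0.8000

Rank p: 5, 3, 1, 4, 2
Rank q: 2, 4, 5, 1, 3
d = rank(p) − rank(q): 3, -1, -4, 3, -1; Σd² = 36
ρ = 1 − 6Σd² / [n(n²−1)] = 1 − 6×36 / (5×24) = 1 − 216/120 ≈ -0.8000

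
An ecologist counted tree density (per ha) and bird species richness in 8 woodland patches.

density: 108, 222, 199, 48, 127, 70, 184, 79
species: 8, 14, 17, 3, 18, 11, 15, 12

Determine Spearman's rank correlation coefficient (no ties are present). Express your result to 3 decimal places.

Rank density: 4, 8, 7, 1, 5, 2, 6, 3
Rank species: 2, 5, 7, 1, 8, 3, 6, 4
d = rank(density) − rank(species): 2, 3, 0, 0, -3, -1, 0, -1; Σd² = 24
ρ = 1 − 6Σd² / [n(n²−1)] = 1 − 6×24 / (8×63) = 1 − 144/504 ≈ 0.714

0.714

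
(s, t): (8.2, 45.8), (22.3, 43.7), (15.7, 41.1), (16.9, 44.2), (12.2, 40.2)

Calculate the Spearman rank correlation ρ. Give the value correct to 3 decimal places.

Rank s: 1, 5, 3, 4, 2
Rank t: 5, 3, 2, 4, 1
d = rank(s) − rank(t): -4, 2, 1, 0, 1; Σd² = 22
ρ = 1 − 6Σd² / [n(n²−1)] = 1 − 6×22 / (5×24) = 1 − 132/120 ≈ -0.100

-0.100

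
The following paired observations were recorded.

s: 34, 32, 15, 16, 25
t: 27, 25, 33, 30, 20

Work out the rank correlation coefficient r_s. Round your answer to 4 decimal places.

-0.6000

Rank s: 5, 4, 1, 2, 3
Rank t: 3, 2, 5, 4, 1
d = rank(s) − rank(t): 2, 2, -4, -2, 2; Σd² = 32
ρ = 1 − 6Σd² / [n(n²−1)] = 1 − 6×32 / (5×24) = 1 − 192/120 ≈ -0.6000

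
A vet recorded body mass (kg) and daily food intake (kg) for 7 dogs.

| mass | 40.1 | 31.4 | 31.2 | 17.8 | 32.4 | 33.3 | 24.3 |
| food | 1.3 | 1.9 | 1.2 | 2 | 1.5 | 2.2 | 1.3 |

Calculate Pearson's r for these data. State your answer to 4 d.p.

n = 7, Σx = 210.5, Σy = 11.4, Σx² = 6633.39, Σy² = 19.52, Σxy = 338.28
nΣxy − ΣxΣy = 2367.96 − 2399.7 = -31.74
nΣx² − (Σx)² = 46433.73 − 44310.25 = 2123.48; nΣy² − (Σy)² = 136.64 − 129.96 = 6.68
r = -31.74 / √(2123.48 × 6.68) = -31.74 / 119.1002 ≈ -0.2665

-0.2665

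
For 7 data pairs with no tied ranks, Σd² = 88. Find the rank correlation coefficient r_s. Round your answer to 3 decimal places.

-0.571

ρ = 1 − 6Σd² / [n(n²−1)] = 1 − 6×88 / (7×48)
  = 1 − 528/336 = 1 − 1.5714 ≈ -0.571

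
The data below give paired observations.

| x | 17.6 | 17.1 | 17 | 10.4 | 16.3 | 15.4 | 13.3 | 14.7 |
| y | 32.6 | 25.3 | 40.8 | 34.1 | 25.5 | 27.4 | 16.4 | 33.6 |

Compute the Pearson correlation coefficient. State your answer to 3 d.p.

n = 8, Σx = 121.8, Σy = 235.7, Σx² = 1895.16, Σy² = 7329.23, Σxy = 3604.28
nΣxy − ΣxΣy = 28834.24 − 28708.26 = 125.98
nΣx² − (Σx)² = 15161.28 − 14835.24 = 326.04; nΣy² − (Σy)² = 58633.84 − 55554.49 = 3079.35
r = 125.98 / √(326.04 × 3079.35) = 125.98 / 1001.9936 ≈ 0.126

0.126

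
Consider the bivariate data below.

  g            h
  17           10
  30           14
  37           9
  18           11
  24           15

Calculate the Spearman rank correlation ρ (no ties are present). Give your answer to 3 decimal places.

Rank g: 1, 4, 5, 2, 3
Rank h: 2, 4, 1, 3, 5
d = rank(g) − rank(h): -1, 0, 4, -1, -2; Σd² = 22
ρ = 1 − 6Σd² / [n(n²−1)] = 1 − 6×22 / (5×24) = 1 − 132/120 ≈ -0.100

-0.100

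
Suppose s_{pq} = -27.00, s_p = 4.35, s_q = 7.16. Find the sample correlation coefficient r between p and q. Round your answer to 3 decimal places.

r = Cov(p,q) / (s_p · s_q) = -27.00 / (4.35 × 7.16)
  = -27.00 / 31.1460 ≈ -0.867

-0.867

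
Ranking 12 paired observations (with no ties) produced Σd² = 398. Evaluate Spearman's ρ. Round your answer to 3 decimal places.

ρ = 1 − 6Σd² / [n(n²−1)] = 1 − 6×398 / (12×143)
  = 1 − 2388/1716 = 1 − 1.3916 ≈ -0.392

-0.392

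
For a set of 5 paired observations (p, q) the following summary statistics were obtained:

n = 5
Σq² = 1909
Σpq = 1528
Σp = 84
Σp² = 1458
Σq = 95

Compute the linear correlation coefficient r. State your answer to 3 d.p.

-0.975

r = (nΣpq − ΣpΣq) / √[(nΣp² − (Σp)²)(nΣq² − (Σq)²)]
Numerator: 5×1528 − 84×95 = -340
Denominator: √[(7290 − 7056)(9545 − 9025)] = √[234 × 520] = 348.8266
r = -340 / 348.8266 ≈ -0.975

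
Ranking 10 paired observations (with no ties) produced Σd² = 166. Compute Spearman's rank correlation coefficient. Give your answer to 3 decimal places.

-0.006

ρ = 1 − 6Σd² / [n(n²−1)] = 1 − 6×166 / (10×99)
  = 1 − 996/990 = 1 − 1.0061 ≈ -0.006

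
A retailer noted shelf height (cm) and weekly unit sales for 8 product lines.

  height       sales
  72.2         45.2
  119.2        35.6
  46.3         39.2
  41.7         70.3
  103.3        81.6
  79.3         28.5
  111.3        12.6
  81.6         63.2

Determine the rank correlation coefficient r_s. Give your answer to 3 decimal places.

Rank height: 3, 8, 2, 1, 6, 4, 7, 5
Rank sales: 5, 3, 4, 7, 8, 2, 1, 6
d = rank(height) − rank(sales): -2, 5, -2, -6, -2, 2, 6, -1; Σd² = 114
ρ = 1 − 6Σd² / [n(n²−1)] = 1 − 6×114 / (8×63) = 1 − 684/504 ≈ -0.357

-0.357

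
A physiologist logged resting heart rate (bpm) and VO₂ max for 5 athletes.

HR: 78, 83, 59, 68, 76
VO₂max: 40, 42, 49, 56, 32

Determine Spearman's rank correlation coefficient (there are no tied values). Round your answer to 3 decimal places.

-0.500

Rank HR: 4, 5, 1, 2, 3
Rank VO₂max: 2, 3, 4, 5, 1
d = rank(HR) − rank(VO₂max): 2, 2, -3, -3, 2; Σd² = 30
ρ = 1 − 6Σd² / [n(n²−1)] = 1 − 6×30 / (5×24) = 1 − 180/120 ≈ -0.500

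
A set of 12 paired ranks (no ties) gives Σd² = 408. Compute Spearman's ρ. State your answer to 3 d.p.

-0.427

ρ = 1 − 6Σd² / [n(n²−1)] = 1 − 6×408 / (12×143)
  = 1 − 2448/1716 = 1 − 1.4266 ≈ -0.427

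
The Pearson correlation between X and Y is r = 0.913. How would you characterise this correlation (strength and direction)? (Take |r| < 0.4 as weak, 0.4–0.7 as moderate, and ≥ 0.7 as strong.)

strong positive

r = 0.913 > 0 so the relationship is positive.
|r| = 0.913, which falls in the strong range.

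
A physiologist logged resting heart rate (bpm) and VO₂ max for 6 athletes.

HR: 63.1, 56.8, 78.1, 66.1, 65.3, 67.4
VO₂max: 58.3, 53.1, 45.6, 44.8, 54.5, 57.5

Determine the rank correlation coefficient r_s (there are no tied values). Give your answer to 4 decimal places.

-0.3143

Rank HR: 2, 1, 6, 4, 3, 5
Rank VO₂max: 6, 3, 2, 1, 4, 5
d = rank(HR) − rank(VO₂max): -4, -2, 4, 3, -1, 0; Σd² = 46
ρ = 1 − 6Σd² / [n(n²−1)] = 1 − 6×46 / (6×35) = 1 − 276/210 ≈ -0.3143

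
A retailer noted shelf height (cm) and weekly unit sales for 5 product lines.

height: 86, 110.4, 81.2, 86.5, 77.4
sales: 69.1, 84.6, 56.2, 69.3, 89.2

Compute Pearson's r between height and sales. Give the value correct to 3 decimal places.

0.313

n = 5, Σx = 441.5, Σy = 368.4, Σx² = 39650.61, Σy² = 27849.54, Σxy = 32744.41
nΣxy − ΣxΣy = 163722.05 − 162648.6 = 1073.45
nΣx² − (Σx)² = 198253.05 − 194922.25 = 3330.8; nΣy² − (Σy)² = 139247.7 − 135718.56 = 3529.14
r = 1073.45 / √(3330.8 × 3529.14) = 1073.45 / 3428.5361 ≈ 0.313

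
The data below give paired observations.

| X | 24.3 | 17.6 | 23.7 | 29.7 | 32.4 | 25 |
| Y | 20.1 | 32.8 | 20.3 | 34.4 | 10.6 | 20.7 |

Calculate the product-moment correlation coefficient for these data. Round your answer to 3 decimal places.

-0.458

n = 6, ΣX = 152.7, ΣY = 138.9, ΣX² = 4018.79, ΣY² = 3616.15, ΣXY = 3429.44
nΣXY − ΣXΣY = 20576.64 − 21210.03 = -633.39
nΣX² − (ΣX)² = 24112.74 − 23317.29 = 795.45; nΣY² − (ΣY)² = 21696.9 − 19293.21 = 2403.69
r = -633.39 / √(795.45 × 2403.69) = -633.39 / 1382.7564 ≈ -0.458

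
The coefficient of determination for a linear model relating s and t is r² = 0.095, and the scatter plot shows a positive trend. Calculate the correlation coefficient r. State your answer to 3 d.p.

0.308

|r| = √0.095 = 0.308
The association is positive, so r = 0.308.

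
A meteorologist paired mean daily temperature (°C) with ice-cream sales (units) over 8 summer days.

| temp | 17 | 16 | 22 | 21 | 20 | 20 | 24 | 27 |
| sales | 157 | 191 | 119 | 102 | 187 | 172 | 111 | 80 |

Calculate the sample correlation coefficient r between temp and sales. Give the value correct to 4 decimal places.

n = 8, Σx = 167, Σy = 1119, Σx² = 3575, Σy² = 168969, Σxy = 22489
nΣxy − ΣxΣy = 179912 − 186873 = -6961
nΣx² − (Σx)² = 28600 − 27889 = 711; nΣy² − (Σy)² = 1351752 − 1252161 = 99591
r = -6961 / √(711 × 99591) = -6961 / 8414.8203 ≈ -0.8272

-0.8272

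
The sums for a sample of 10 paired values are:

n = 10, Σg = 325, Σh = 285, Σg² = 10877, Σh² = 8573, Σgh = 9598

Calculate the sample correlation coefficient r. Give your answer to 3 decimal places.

0.891

r = (nΣgh − ΣgΣh) / √[(nΣg² − (Σg)²)(nΣh² − (Σh)²)]
Numerator: 10×9598 − 325×285 = 3355
Denominator: √[(108770 − 105625)(85730 − 81225)] = √[3145 × 4505] = 3764.0703
r = 3355 / 3764.0703 ≈ 0.891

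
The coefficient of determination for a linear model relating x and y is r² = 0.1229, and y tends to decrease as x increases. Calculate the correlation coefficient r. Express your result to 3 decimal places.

-0.351

|r| = √0.1229 = 0.351
The association is negative, so r = −0.351.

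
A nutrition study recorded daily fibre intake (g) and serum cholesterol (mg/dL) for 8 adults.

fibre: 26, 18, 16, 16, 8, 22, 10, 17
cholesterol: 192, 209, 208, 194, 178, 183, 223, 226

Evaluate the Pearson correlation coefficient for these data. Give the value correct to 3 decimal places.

-0.149

n = 8, Σx = 133, Σy = 1613, Σx² = 2449, Σy² = 327423, Σxy = 26708
nΣxy − ΣxΣy = 213664 − 214529 = -865
nΣx² − (Σx)² = 19592 − 17689 = 1903; nΣy² − (Σy)² = 2619384 − 2601769 = 17615
r = -865 / √(1903 × 17615) = -865 / 5789.7621 ≈ -0.149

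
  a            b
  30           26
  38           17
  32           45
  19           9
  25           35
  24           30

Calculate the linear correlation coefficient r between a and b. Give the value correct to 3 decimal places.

0.223

n = 6, Σa = 168, Σb = 162, Σa² = 4930, Σb² = 5196, Σab = 4632
nΣab − ΣaΣb = 27792 − 27216 = 576
nΣa² − (Σa)² = 29580 − 28224 = 1356; nΣb² − (Σb)² = 31176 − 26244 = 4932
r = 576 / √(1356 × 4932) = 576 / 2586.0766 ≈ 0.223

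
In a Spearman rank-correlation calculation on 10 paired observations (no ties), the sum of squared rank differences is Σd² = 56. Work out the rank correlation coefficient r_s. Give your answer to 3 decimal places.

ρ = 1 − 6Σd² / [n(n²−1)] = 1 − 6×56 / (10×99)
  = 1 − 336/990 = 1 − 0.3394 ≈ 0.661

0.661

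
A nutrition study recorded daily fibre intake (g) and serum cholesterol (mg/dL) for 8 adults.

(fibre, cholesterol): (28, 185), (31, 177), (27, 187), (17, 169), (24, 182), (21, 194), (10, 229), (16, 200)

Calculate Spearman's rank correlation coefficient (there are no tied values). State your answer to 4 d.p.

-0.5714

Rank fibre: 7, 8, 6, 3, 5, 4, 1, 2
Rank cholesterol: 4, 2, 5, 1, 3, 6, 8, 7
d = rank(fibre) − rank(cholesterol): 3, 6, 1, 2, 2, -2, -7, -5; Σd² = 132
ρ = 1 − 6Σd² / [n(n²−1)] = 1 − 6×132 / (8×63) = 1 − 792/504 ≈ -0.5714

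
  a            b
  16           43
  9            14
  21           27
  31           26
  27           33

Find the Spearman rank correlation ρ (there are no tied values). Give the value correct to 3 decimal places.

0.100

Rank a: 2, 1, 3, 5, 4
Rank b: 5, 1, 3, 2, 4
d = rank(a) − rank(b): -3, 0, 0, 3, 0; Σd² = 18
ρ = 1 − 6Σd² / [n(n²−1)] = 1 − 6×18 / (5×24) = 1 − 108/120 ≈ 0.100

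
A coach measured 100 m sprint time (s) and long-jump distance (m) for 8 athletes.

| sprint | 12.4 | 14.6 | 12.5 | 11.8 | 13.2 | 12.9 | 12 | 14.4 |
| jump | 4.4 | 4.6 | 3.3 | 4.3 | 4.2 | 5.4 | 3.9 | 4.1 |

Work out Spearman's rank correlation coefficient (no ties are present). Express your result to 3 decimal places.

0.238

Rank sprint: 3, 8, 4, 1, 6, 5, 2, 7
Rank jump: 6, 7, 1, 5, 4, 8, 2, 3
d = rank(sprint) − rank(jump): -3, 1, 3, -4, 2, -3, 0, 4; Σd² = 64
ρ = 1 − 6Σd² / [n(n²−1)] = 1 − 6×64 / (8×63) = 1 − 384/504 ≈ 0.238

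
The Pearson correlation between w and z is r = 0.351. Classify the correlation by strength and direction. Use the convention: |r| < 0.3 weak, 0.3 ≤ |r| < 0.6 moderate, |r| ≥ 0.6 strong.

r = 0.351 > 0 so the relationship is positive.
|r| = 0.351, which falls in the moderate range.

moderate positive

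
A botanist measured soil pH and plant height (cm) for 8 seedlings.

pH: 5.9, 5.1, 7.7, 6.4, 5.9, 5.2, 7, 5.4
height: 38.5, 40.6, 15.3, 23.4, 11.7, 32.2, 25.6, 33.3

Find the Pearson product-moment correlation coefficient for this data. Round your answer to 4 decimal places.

n = 8, Σx = 48.6, Σy = 220.6, Σx² = 301.08, Σy² = 6850.24, Σxy = 1297.27
nΣxy − ΣxΣy = 10378.16 − 10721.16 = -343
nΣx² − (Σx)² = 2408.64 − 2361.96 = 46.68; nΣy² − (Σy)² = 54801.92 − 48664.36 = 6137.56
r = -343 / √(46.68 × 6137.56) = -343 / 535.2582 ≈ -0.6408

-0.6408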